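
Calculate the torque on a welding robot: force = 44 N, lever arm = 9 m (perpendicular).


Given: F = 44 N, r = 9 m, angle = 90 deg (perpendicular)
Using tau = F * r * sin(90)
sin(90) = 1
tau = 44 * 9 * 1
tau = 396 Nm

396 Nm


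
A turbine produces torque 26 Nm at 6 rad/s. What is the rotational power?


Given: tau = 26 Nm, omega = 6 rad/s
Using P = tau * omega
P = 26 * 6
P = 156 W

156 W


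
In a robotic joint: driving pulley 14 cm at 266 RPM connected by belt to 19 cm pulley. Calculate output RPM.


Given: D1 = 14 cm, w1 = 266 RPM, D2 = 19 cm
Using D1*w1 = D2*w2
w2 = D1*w1 / D2
w2 = 14*266 / 19
w2 = 3724 / 19
w2 = 196 RPM

196 RPM


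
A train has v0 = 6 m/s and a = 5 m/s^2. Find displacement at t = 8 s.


Given: v0 = 6 m/s, a = 5 m/s^2, t = 8 s
Using s = v0*t + (1/2)*a*t^2
s = 6*8 + (1/2)*5*8^2
s = 48 + (1/2)*320
s = 48 + 160
s = 208

208 m


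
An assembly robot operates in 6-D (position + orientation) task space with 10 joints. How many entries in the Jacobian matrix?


Given: task space dimension = 6, joints = 10
Jacobian is a 6 x 10 matrix
Total entries = rows * columns
Total = 6 * 10
Total = 60

60


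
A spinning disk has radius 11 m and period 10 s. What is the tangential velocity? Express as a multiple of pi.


Given: radius r = 11 m, period T = 10 s
Using v = 2*pi*r / T
v = 2*pi*11 / 10
v = 22*pi / 10
v = 11/5*pi m/s

11/5*pi m/s


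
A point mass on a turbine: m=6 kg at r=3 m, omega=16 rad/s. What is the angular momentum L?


Given: m = 6 kg, r = 3 m, omega = 16 rad/s
For a point mass: I = m*r^2
I = 6*3^2 = 6*9 = 54
L = I*omega = 54*16
L = 864 kg*m^2/s

864 kg*m^2/s


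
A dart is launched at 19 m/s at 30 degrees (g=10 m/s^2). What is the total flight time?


Given: v0 = 19 m/s, theta = 30 deg, g = 10 m/s^2
sin(30) = 1/2
Using T = 2*v0*sin(theta) / g
T = 2*19*1/2 / 10
T = 19 / 10
T = 19/10 s

19/10 s


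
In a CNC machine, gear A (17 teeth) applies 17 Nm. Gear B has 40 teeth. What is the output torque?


Given: N1 = 17, N2 = 40, T1 = 17 Nm
Using T2/T1 = N2/N1
T2 = T1 * N2 / N1
T2 = 17 * 40 / 17
T2 = 680 / 17
T2 = 40 Nm

40 Nm


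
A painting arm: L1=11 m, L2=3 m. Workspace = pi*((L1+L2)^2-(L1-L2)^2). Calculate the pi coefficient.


Given: L1 = 11, L2 = 3
(L1+L2)^2 = (14)^2 = 196
(L1-L2)^2 = (8)^2 = 64
Difference = 196 - 64 = 132
This equals 4*L1*L2 = 4*11*3 = 132
Workspace area = 132*pi

132


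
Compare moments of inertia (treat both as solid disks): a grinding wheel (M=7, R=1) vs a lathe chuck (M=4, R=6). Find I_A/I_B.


Given: M1=7 kg, R1=1 m, M2=4 kg, R2=6 m
For a disk: I = (1/2)*M*R^2, so I_A/I_B = (M1*R1^2)/(M2*R2^2)
M1*R1^2 = 7*1 = 7
M2*R2^2 = 4*36 = 144
I_A/I_B = 7/144 = 7/144

7/144


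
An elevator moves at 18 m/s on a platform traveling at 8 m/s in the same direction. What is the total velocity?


Given: object velocity = 18 m/s, platform velocity = 8 m/s (same direction)
Using classical velocity addition: v_total = v_object + v_platform
v_total = 18 + 8
v_total = 26 m/s

26 m/s


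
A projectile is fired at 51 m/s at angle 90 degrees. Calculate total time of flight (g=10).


Given: v0 = 51 m/s, theta = 90 deg, g = 10 m/s^2
sin(90) = 1
Using T = 2*v0*sin(theta) / g
T = 2*51*1 / 10
T = 102 / 10
T = 51/5 s

51/5 s


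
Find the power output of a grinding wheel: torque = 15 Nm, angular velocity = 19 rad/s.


Given: tau = 15 Nm, omega = 19 rad/s
Using P = tau * omega
P = 15 * 19
P = 285 W

285 W


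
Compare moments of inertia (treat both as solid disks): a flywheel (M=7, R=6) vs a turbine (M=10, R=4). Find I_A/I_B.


Given: M1=7 kg, R1=6 m, M2=10 kg, R2=4 m
For a disk: I = (1/2)*M*R^2, so I_A/I_B = (M1*R1^2)/(M2*R2^2)
M1*R1^2 = 7*36 = 252
M2*R2^2 = 10*16 = 160
I_A/I_B = 252/160 = 63/40

63/40


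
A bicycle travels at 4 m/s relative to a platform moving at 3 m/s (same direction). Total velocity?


Given: object velocity = 4 m/s, platform velocity = 3 m/s (same direction)
Using classical velocity addition: v_total = v_object + v_platform
v_total = 4 + 3
v_total = 7 m/s

7 m/s


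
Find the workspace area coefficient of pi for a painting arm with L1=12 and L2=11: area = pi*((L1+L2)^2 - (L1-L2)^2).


Given: L1 = 12, L2 = 11
(L1+L2)^2 = (23)^2 = 529
(L1-L2)^2 = (1)^2 = 1
Difference = 529 - 1 = 528
This equals 4*L1*L2 = 4*12*11 = 528
Workspace area = 528*pi

528


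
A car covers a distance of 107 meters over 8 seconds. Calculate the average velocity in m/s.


Given: distance d = 107 m, time t = 8 s
Using v = d / t
v = 107 / 8
v = 107/8 m/s

107/8 m/s


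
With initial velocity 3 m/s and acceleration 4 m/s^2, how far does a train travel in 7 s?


Given: v0 = 3 m/s, a = 4 m/s^2, t = 7 s
Using s = v0*t + (1/2)*a*t^2
s = 3*7 + (1/2)*4*7^2
s = 21 + (1/2)*196
s = 21 + 98
s = 119

119 m


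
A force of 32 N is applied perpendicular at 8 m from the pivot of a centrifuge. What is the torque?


Given: F = 32 N, r = 8 m, angle = 90 deg (perpendicular)
Using tau = F * r * sin(90)
sin(90) = 1
tau = 32 * 8 * 1
tau = 256 Nm

256 Nm


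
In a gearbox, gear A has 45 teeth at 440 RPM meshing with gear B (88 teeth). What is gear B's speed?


Given: N1 = 45 teeth, w1 = 440 RPM, N2 = 88 teeth
Using N1*w1 = N2*w2
w2 = N1*w1 / N2
w2 = 45*440 / 88
w2 = 19800 / 88
w2 = 225 RPM

225 RPM


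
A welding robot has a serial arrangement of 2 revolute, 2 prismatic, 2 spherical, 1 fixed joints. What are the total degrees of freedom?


Given: serial robot with 2 revolute, 2 prismatic, 2 spherical, 1 fixed joints
DOF contribution per joint type: revolute=1, prismatic=1, spherical=3, fixed=0
DOF = 2*1 + 2*1 + 2*3 + 1*0
DOF = 10

10


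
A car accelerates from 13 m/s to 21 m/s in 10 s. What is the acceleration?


Given: initial velocity v0 = 13 m/s, final velocity v = 21 m/s, time t = 10 s
Using a = (v - v0) / t
a = (21 - 13) / 10
a = 8 / 10
a = 4/5 m/s^2

4/5 m/s^2


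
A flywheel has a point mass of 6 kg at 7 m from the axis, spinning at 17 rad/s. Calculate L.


Given: m = 6 kg, r = 7 m, omega = 17 rad/s
For a point mass: I = m*r^2
I = 6*7^2 = 6*49 = 294
L = I*omega = 294*17
L = 4998 kg*m^2/s

4998 kg*m^2/s


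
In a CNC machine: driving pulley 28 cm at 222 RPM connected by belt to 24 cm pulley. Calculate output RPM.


Given: D1 = 28 cm, w1 = 222 RPM, D2 = 24 cm
Using D1*w1 = D2*w2
w2 = D1*w1 / D2
w2 = 28*222 / 24
w2 = 6216 / 24
w2 = 259 RPM

259 RPM


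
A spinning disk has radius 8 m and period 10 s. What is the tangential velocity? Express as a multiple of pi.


Given: radius r = 8 m, period T = 10 s
Using v = 2*pi*r / T
v = 2*pi*8 / 10
v = 16*pi / 10
v = 8/5*pi m/s

8/5*pi m/s


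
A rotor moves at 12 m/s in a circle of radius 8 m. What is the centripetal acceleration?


Given: v = 12 m/s, r = 8 m
Using a_c = v^2 / r
a_c = 12^2 / 8
a_c = 144 / 8
a_c = 18 m/s^2

18 m/s^2


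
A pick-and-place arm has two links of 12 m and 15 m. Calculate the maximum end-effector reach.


Given: L1 = 12 m, L2 = 15 m
For a 2-link planar arm, max reach = L1 + L2 (fully extended)
Max reach = 12 + 15
Max reach = 27 m

27 m


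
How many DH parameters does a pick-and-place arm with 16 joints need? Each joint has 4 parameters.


Given: 16 joints, 4 DH parameters per joint (d, theta, a, alpha)
Total DH parameters = number_of_joints * 4
Total = 16 * 4
Total = 64

64


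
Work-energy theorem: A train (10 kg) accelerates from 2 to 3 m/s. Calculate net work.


Given: m = 10 kg, v0 = 2 m/s, v = 3 m/s
Using W = (1/2)*m*(v^2 - v0^2)
v^2 = 3^2 = 9
v0^2 = 2^2 = 4
v^2 - v0^2 = 9 - 4 = 5
W = (1/2)*10*5 = 25 J

25 J


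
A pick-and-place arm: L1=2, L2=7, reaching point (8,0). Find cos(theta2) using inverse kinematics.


Given: L1 = 2, L2 = 7, target (x, y) = (8, 0)
Using cos(theta2) = (x^2 + y^2 - L1^2 - L2^2) / (2*L1*L2)
x^2 + y^2 = 8^2 + 0 = 64
L1^2 + L2^2 = 4 + 49 = 53
Numerator = 64 - 53 = 11
Denominator = 2*2*7 = 28
cos(theta2) = 11/28 = 11/28

11/28


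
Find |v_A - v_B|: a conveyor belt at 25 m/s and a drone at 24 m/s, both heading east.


Given: v_A = 25 m/s east, v_B = 24 m/s east
Both move in the same direction; relative speed = |v_A - v_B|
|25 - 24| = |1|
= 1 m/s

1 m/s


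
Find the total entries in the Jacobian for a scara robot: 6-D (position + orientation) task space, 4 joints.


Given: task space dimension = 6, joints = 4
Jacobian is a 6 x 4 matrix
Total entries = rows * columns
Total = 6 * 4
Total = 24

24


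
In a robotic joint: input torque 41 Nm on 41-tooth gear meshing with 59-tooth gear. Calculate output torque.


Given: N1 = 41, N2 = 59, T1 = 41 Nm
Using T2/T1 = N2/N1
T2 = T1 * N2 / N1
T2 = 41 * 59 / 41
T2 = 2419 / 41
T2 = 59 Nm

59 Nm


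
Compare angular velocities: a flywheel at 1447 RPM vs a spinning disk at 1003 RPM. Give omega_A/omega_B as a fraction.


Given: RPM_A = 1447, RPM_B = 1003
omega = 2*pi*RPM/60, so omega_A/omega_B = RPM_A / RPM_B
omega_A/omega_B = 1447 / 1003
omega_A/omega_B = 1447/1003

1447/1003


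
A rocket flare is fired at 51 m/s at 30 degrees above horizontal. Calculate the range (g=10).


Given: v0 = 51 m/s, theta = 30 deg, g = 10 m/s^2
sin(2*30) = sin(60) = sqrt(3)/2
Using R = v0^2 * sin(2*theta) / g
R = 51^2 * (sqrt(3)/2) / 10
R = 2601 * sqrt(3) / 20
R = 2601/20*sqrt(3) m

2601/20*sqrt(3) m


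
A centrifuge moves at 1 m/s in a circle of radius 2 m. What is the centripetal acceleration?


Given: v = 1 m/s, r = 2 m
Using a_c = v^2 / r
a_c = 1^2 / 2
a_c = 1 / 2
a_c = 1/2 m/s^2

1/2 m/s^2


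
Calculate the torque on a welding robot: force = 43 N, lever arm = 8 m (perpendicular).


Given: F = 43 N, r = 8 m, angle = 90 deg (perpendicular)
Using tau = F * r * sin(90)
sin(90) = 1
tau = 43 * 8 * 1
tau = 344 Nm

344 Nm


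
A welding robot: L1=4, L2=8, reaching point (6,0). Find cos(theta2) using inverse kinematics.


Given: L1 = 4, L2 = 8, target (x, y) = (6, 0)
Using cos(theta2) = (x^2 + y^2 - L1^2 - L2^2) / (2*L1*L2)
x^2 + y^2 = 6^2 + 0 = 36
L1^2 + L2^2 = 16 + 64 = 80
Numerator = 36 - 80 = -44
Denominator = 2*4*8 = 64
cos(theta2) = -44/64 = -11/16

-11/16


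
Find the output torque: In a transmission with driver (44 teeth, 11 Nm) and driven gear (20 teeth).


Given: N1 = 44, N2 = 20, T1 = 11 Nm
Using T2/T1 = N2/N1
T2 = T1 * N2 / N1
T2 = 11 * 20 / 44
T2 = 220 / 44
T2 = 5 Nm

5 Nm


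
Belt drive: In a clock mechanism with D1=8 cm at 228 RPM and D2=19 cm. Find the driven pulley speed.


Given: D1 = 8 cm, w1 = 228 RPM, D2 = 19 cm
Using D1*w1 = D2*w2
w2 = D1*w1 / D2
w2 = 8*228 / 19
w2 = 1824 / 19
w2 = 96 RPM

96 RPM


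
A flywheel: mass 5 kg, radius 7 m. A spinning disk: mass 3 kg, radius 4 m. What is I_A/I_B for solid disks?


Given: M1=5 kg, R1=7 m, M2=3 kg, R2=4 m
For a disk: I = (1/2)*M*R^2, so I_A/I_B = (M1*R1^2)/(M2*R2^2)
M1*R1^2 = 5*49 = 245
M2*R2^2 = 3*16 = 48
I_A/I_B = 245/48 = 245/48

245/48


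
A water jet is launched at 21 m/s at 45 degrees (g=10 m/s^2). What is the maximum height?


Given: v0 = 21 m/s, theta = 45 deg, g = 10 m/s^2
sin^2(45) = 1/2
Using H = v0^2 * sin^2(theta) / (2*g)
H = 21^2 * 1/2 / (2*10)
H = 441 * 1/2 / 20
H = 441/2 / 20
H = 441/40 m

441/40 m


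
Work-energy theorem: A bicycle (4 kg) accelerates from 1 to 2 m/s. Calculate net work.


Given: m = 4 kg, v0 = 1 m/s, v = 2 m/s
Using W = (1/2)*m*(v^2 - v0^2)
v^2 = 2^2 = 4
v0^2 = 1^2 = 1
v^2 - v0^2 = 4 - 1 = 3
W = (1/2)*4*3 = 6 J

6 J


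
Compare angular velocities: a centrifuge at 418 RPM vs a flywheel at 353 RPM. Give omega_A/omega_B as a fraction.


Given: RPM_A = 418, RPM_B = 353
omega = 2*pi*RPM/60, so omega_A/omega_B = RPM_A / RPM_B
omega_A/omega_B = 418 / 353
omega_A/omega_B = 418/353

418/353


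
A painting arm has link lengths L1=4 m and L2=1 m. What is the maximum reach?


Given: L1 = 4 m, L2 = 1 m
For a 2-link planar arm, max reach = L1 + L2 (fully extended)
Max reach = 4 + 1
Max reach = 5 m

5 m


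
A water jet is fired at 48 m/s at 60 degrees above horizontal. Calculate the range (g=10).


Given: v0 = 48 m/s, theta = 60 deg, g = 10 m/s^2
sin(2*60) = sin(120) = sqrt(3)/2
Using R = v0^2 * sin(2*theta) / g
R = 48^2 * (sqrt(3)/2) / 10
R = 2304 * sqrt(3) / 20
R = 576/5*sqrt(3) m

576/5*sqrt(3) m


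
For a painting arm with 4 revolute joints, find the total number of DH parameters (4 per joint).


Given: 4 joints, 4 DH parameters per joint (d, theta, a, alpha)
Total DH parameters = number_of_joints * 4
Total = 4 * 4
Total = 16

16


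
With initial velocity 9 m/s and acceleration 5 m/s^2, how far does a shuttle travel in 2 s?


Given: v0 = 9 m/s, a = 5 m/s^2, t = 2 s
Using s = v0*t + (1/2)*a*t^2
s = 9*2 + (1/2)*5*2^2
s = 18 + (1/2)*20
s = 18 + 10
s = 28

28 m


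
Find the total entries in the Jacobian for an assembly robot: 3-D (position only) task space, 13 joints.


Given: task space dimension = 3, joints = 13
Jacobian is a 3 x 13 matrix
Total entries = rows * columns
Total = 3 * 13
Total = 39

39


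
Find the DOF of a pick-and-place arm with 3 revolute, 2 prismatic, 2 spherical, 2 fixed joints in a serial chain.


Given: serial robot with 3 revolute, 2 prismatic, 2 spherical, 2 fixed joints
DOF contribution per joint type: revolute=1, prismatic=1, spherical=3, fixed=0
DOF = 3*1 + 2*1 + 2*3 + 2*0
DOF = 11

11


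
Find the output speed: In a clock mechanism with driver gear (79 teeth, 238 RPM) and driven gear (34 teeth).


Given: N1 = 79 teeth, w1 = 238 RPM, N2 = 34 teeth
Using N1*w1 = N2*w2
w2 = N1*w1 / N2
w2 = 79*238 / 34
w2 = 18802 / 34
w2 = 553 RPM

553 RPM


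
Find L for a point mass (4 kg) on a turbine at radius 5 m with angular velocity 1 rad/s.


Given: m = 4 kg, r = 5 m, omega = 1 rad/s
For a point mass: I = m*r^2
I = 4*5^2 = 4*25 = 100
L = I*omega = 100*1
L = 100 kg*m^2/s

100 kg*m^2/s


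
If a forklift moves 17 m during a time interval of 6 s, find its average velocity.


Given: distance d = 17 m, time t = 6 s
Using v = d / t
v = 17 / 6
v = 17/6 m/s

17/6 m/s


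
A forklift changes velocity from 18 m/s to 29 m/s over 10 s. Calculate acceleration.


Given: initial velocity v0 = 18 m/s, final velocity v = 29 m/s, time t = 10 s
Using a = (v - v0) / t
a = (29 - 18) / 10
a = 11 / 10
a = 11/10 m/s^2

11/10 m/s^2


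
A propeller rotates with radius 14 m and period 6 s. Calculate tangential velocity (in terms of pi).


Given: radius r = 14 m, period T = 6 s
Using v = 2*pi*r / T
v = 2*pi*14 / 6
v = 28*pi / 6
v = 14/3*pi m/s

14/3*pi m/s


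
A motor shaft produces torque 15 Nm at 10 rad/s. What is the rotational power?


Given: tau = 15 Nm, omega = 10 rad/s
Using P = tau * omega
P = 15 * 10
P = 150 W

150 W


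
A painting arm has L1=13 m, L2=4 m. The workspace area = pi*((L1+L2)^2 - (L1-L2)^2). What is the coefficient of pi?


Given: L1 = 13, L2 = 4
(L1+L2)^2 = (17)^2 = 289
(L1-L2)^2 = (9)^2 = 81
Difference = 289 - 81 = 208
This equals 4*L1*L2 = 4*13*4 = 208
Workspace area = 208*pi

208


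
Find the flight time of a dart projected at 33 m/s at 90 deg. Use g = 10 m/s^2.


Given: v0 = 33 m/s, theta = 90 deg, g = 10 m/s^2
sin(90) = 1
Using T = 2*v0*sin(theta) / g
T = 2*33*1 / 10
T = 66 / 10
T = 33/5 s

33/5 s


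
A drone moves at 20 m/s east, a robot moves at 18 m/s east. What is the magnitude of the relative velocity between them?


Given: v_A = 20 m/s east, v_B = 18 m/s east
Both move in the same direction; relative speed = |v_A - v_B|
|20 - 18| = |2|
= 2 m/s

2 m/s


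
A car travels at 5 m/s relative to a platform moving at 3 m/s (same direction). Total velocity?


Given: object velocity = 5 m/s, platform velocity = 3 m/s (same direction)
Using classical velocity addition: v_total = v_object + v_platform
v_total = 5 + 3
v_total = 8 m/s

8 m/s


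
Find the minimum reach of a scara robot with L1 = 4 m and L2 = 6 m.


Given: L1 = 4 m, L2 = 6 m
For a 2-link planar arm, min reach = |L1 - L2| (second link folded back)
Min reach = |4 - 6|
Min reach = 2 m

2 m


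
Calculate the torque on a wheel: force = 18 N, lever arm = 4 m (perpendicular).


Given: F = 18 N, r = 4 m, angle = 90 deg (perpendicular)
Using tau = F * r * sin(90)
sin(90) = 1
tau = 18 * 4 * 1
tau = 72 Nm

72 Nm


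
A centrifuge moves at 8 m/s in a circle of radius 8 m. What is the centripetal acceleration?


Given: v = 8 m/s, r = 8 m
Using a_c = v^2 / r
a_c = 8^2 / 8
a_c = 64 / 8
a_c = 8 m/s^2

8 m/s^2


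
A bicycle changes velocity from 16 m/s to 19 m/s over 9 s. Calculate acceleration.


Given: initial velocity v0 = 16 m/s, final velocity v = 19 m/s, time t = 9 s
Using a = (v - v0) / t
a = (19 - 16) / 9
a = 3 / 9
a = 1/3 m/s^2

1/3 m/s^2


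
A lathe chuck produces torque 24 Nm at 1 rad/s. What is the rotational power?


Given: tau = 24 Nm, omega = 1 rad/s
Using P = tau * omega
P = 24 * 1
P = 24 W

24 W


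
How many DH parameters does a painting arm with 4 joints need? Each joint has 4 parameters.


Given: 4 joints, 4 DH parameters per joint (d, theta, a, alpha)
Total DH parameters = number_of_joints * 4
Total = 4 * 4
Total = 16

16


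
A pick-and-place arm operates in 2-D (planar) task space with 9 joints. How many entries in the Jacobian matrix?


Given: task space dimension = 2, joints = 9
Jacobian is a 2 x 9 matrix
Total entries = rows * columns
Total = 2 * 9
Total = 18

18


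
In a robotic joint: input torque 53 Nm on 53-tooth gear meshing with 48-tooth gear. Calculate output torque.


Given: N1 = 53, N2 = 48, T1 = 53 Nm
Using T2/T1 = N2/N1
T2 = T1 * N2 / N1
T2 = 53 * 48 / 53
T2 = 2544 / 53
T2 = 48 Nm

48 Nm


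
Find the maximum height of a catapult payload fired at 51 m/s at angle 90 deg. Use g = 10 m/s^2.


Given: v0 = 51 m/s, theta = 90 deg, g = 10 m/s^2
sin^2(90) = 1
Using H = v0^2 * sin^2(theta) / (2*g)
H = 51^2 * 1 / (2*10)
H = 2601 * 1 / 20
H = 2601 / 20
H = 2601/20 m

2601/20 m


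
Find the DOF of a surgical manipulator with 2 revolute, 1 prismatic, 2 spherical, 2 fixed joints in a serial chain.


Given: serial robot with 2 revolute, 1 prismatic, 2 spherical, 2 fixed joints
DOF contribution per joint type: revolute=1, prismatic=1, spherical=3, fixed=0
DOF = 2*1 + 1*1 + 2*3 + 2*0
DOF = 9

9


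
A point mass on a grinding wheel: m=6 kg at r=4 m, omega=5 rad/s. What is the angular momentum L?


Given: m = 6 kg, r = 4 m, omega = 5 rad/s
For a point mass: I = m*r^2
I = 6*4^2 = 6*16 = 96
L = I*omega = 96*5
L = 480 kg*m^2/s

480 kg*m^2/s


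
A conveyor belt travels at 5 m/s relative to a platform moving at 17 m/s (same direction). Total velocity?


Given: object velocity = 5 m/s, platform velocity = 17 m/s (same direction)
Using classical velocity addition: v_total = v_object + v_platform
v_total = 5 + 17
v_total = 22 m/s

22 m/s


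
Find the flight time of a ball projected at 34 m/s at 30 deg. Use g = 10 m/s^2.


Given: v0 = 34 m/s, theta = 30 deg, g = 10 m/s^2
sin(30) = 1/2
Using T = 2*v0*sin(theta) / g
T = 2*34*1/2 / 10
T = 34 / 10
T = 17/5 s

17/5 s


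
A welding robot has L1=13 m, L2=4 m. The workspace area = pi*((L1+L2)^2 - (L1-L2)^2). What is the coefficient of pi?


Given: L1 = 13, L2 = 4
(L1+L2)^2 = (17)^2 = 289
(L1-L2)^2 = (9)^2 = 81
Difference = 289 - 81 = 208
This equals 4*L1*L2 = 4*13*4 = 208
Workspace area = 208*pi

208


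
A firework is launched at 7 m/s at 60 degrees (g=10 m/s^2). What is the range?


Given: v0 = 7 m/s, theta = 60 deg, g = 10 m/s^2
sin(2*60) = sin(120) = sqrt(3)/2
Using R = v0^2 * sin(2*theta) / g
R = 7^2 * (sqrt(3)/2) / 10
R = 49 * sqrt(3) / 20
R = 49/20*sqrt(3) m

49/20*sqrt(3) m


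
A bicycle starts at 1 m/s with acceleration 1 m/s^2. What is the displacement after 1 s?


Given: v0 = 1 m/s, a = 1 m/s^2, t = 1 s
Using s = v0*t + (1/2)*a*t^2
s = 1*1 + (1/2)*1*1^2
s = 1 + (1/2)*1
s = 1 + 1/2
s = 3/2

3/2 m


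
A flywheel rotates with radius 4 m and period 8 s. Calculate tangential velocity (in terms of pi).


Given: radius r = 4 m, period T = 8 s
Using v = 2*pi*r / T
v = 2*pi*4 / 8
v = 8*pi / 8
v = 1*pi m/s

1*pi m/s


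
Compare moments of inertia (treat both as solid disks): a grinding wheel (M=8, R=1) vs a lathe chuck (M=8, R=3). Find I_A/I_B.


Given: M1=8 kg, R1=1 m, M2=8 kg, R2=3 m
For a disk: I = (1/2)*M*R^2, so I_A/I_B = (M1*R1^2)/(M2*R2^2)
M1*R1^2 = 8*1 = 8
M2*R2^2 = 8*9 = 72
I_A/I_B = 8/72 = 1/9

1/9


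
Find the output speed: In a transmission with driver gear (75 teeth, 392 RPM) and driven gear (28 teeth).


Given: N1 = 75 teeth, w1 = 392 RPM, N2 = 28 teeth
Using N1*w1 = N2*w2
w2 = N1*w1 / N2
w2 = 75*392 / 28
w2 = 29400 / 28
w2 = 1050 RPM

1050 RPM


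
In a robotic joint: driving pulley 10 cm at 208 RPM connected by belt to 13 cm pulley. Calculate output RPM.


Given: D1 = 10 cm, w1 = 208 RPM, D2 = 13 cm
Using D1*w1 = D2*w2
w2 = D1*w1 / D2
w2 = 10*208 / 13
w2 = 2080 / 13
w2 = 160 RPM

160 RPM


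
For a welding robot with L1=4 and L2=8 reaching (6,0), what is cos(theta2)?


Given: L1 = 4, L2 = 8, target (x, y) = (6, 0)
Using cos(theta2) = (x^2 + y^2 - L1^2 - L2^2) / (2*L1*L2)
x^2 + y^2 = 6^2 + 0 = 36
L1^2 + L2^2 = 16 + 64 = 80
Numerator = 36 - 80 = -44
Denominator = 2*4*8 = 64
cos(theta2) = -44/64 = -11/16

-11/16


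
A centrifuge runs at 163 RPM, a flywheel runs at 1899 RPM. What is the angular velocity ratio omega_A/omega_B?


Given: RPM_A = 163, RPM_B = 1899
omega = 2*pi*RPM/60, so omega_A/omega_B = RPM_A / RPM_B
omega_A/omega_B = 163 / 1899
omega_A/omega_B = 163/1899

163/1899


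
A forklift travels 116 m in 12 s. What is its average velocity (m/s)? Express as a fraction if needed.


Given: distance d = 116 m, time t = 12 s
Using v = d / t
v = 116 / 12
v = 29/3 m/s

29/3 m/s


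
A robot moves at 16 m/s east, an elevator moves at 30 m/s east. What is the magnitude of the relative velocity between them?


Given: v_A = 16 m/s east, v_B = 30 m/s east
Both move in the same direction; relative speed = |v_A - v_B|
|16 - 30| = |-14|
= 14 m/s

14 m/s


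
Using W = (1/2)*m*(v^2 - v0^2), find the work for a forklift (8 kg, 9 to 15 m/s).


Given: m = 8 kg, v0 = 9 m/s, v = 15 m/s
Using W = (1/2)*m*(v^2 - v0^2)
v^2 = 15^2 = 225
v0^2 = 9^2 = 81
v^2 - v0^2 = 225 - 81 = 144
W = (1/2)*8*144 = 576 J

576 J


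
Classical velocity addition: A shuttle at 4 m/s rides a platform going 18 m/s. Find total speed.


Given: object velocity = 4 m/s, platform velocity = 18 m/s (same direction)
Using classical velocity addition: v_total = v_object + v_platform
v_total = 4 + 18
v_total = 22 m/s

22 m/s


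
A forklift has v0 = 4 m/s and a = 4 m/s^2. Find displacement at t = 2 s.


Given: v0 = 4 m/s, a = 4 m/s^2, t = 2 s
Using s = v0*t + (1/2)*a*t^2
s = 4*2 + (1/2)*4*2^2
s = 8 + (1/2)*16
s = 8 + 8
s = 16

16 m


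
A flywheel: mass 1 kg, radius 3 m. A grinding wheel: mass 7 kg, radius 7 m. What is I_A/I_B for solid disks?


Given: M1=1 kg, R1=3 m, M2=7 kg, R2=7 m
For a disk: I = (1/2)*M*R^2, so I_A/I_B = (M1*R1^2)/(M2*R2^2)
M1*R1^2 = 1*9 = 9
M2*R2^2 = 7*49 = 343
I_A/I_B = 9/343 = 9/343

9/343


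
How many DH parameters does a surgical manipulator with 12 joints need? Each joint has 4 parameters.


Given: 12 joints, 4 DH parameters per joint (d, theta, a, alpha)
Total DH parameters = number_of_joints * 4
Total = 12 * 4
Total = 48

48


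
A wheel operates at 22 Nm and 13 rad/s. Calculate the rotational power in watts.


Given: tau = 22 Nm, omega = 13 rad/s
Using P = tau * omega
P = 22 * 13
P = 286 W

286 W


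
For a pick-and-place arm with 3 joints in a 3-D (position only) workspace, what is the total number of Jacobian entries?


Given: task space dimension = 3, joints = 3
Jacobian is a 3 x 3 matrix
Total entries = rows * columns
Total = 3 * 3
Total = 9

9


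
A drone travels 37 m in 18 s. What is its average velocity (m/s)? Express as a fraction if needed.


Given: distance d = 37 m, time t = 18 s
Using v = d / t
v = 37 / 18
v = 37/18 m/s

37/18 m/s


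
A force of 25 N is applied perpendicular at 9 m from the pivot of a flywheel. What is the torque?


Given: F = 25 N, r = 9 m, angle = 90 deg (perpendicular)
Using tau = F * r * sin(90)
sin(90) = 1
tau = 25 * 9 * 1
tau = 225 Nm

225 Nm


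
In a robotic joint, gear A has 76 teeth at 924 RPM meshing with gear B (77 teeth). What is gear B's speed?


Given: N1 = 76 teeth, w1 = 924 RPM, N2 = 77 teeth
Using N1*w1 = N2*w2
w2 = N1*w1 / N2
w2 = 76*924 / 77
w2 = 70224 / 77
w2 = 912 RPM

912 RPM


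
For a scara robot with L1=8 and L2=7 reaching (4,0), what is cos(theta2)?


Given: L1 = 8, L2 = 7, target (x, y) = (4, 0)
Using cos(theta2) = (x^2 + y^2 - L1^2 - L2^2) / (2*L1*L2)
x^2 + y^2 = 4^2 + 0 = 16
L1^2 + L2^2 = 64 + 49 = 113
Numerator = 16 - 113 = -97
Denominator = 2*8*7 = 112
cos(theta2) = -97/112 = -97/112

-97/112


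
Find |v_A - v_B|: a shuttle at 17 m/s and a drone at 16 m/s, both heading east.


Given: v_A = 17 m/s east, v_B = 16 m/s east
Both move in the same direction; relative speed = |v_A - v_B|
|17 - 16| = |1|
= 1 m/s

1 m/s


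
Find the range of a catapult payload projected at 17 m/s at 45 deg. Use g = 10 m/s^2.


Given: v0 = 17 m/s, theta = 45 deg, g = 10 m/s^2
sin(2*45) = sin(90) = 1
Using R = v0^2 * sin(2*theta) / g
R = 17^2 * 1 / 10
R = 289 / 10
R = 289/10 m

289/10 m


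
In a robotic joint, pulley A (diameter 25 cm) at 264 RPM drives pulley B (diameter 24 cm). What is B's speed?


Given: D1 = 25 cm, w1 = 264 RPM, D2 = 24 cm
Using D1*w1 = D2*w2
w2 = D1*w1 / D2
w2 = 25*264 / 24
w2 = 6600 / 24
w2 = 275 RPM

275 RPM


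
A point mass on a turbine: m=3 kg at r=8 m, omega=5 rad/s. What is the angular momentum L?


Given: m = 3 kg, r = 8 m, omega = 5 rad/s
For a point mass: I = m*r^2
I = 3*8^2 = 3*64 = 192
L = I*omega = 192*5
L = 960 kg*m^2/s

960 kg*m^2/s


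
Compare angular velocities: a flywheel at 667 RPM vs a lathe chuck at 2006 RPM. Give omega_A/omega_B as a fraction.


Given: RPM_A = 667, RPM_B = 2006
omega = 2*pi*RPM/60, so omega_A/omega_B = RPM_A / RPM_B
omega_A/omega_B = 667 / 2006
omega_A/omega_B = 667/2006

667/2006


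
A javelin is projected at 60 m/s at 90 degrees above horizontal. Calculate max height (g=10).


Given: v0 = 60 m/s, theta = 90 deg, g = 10 m/s^2
sin^2(90) = 1
Using H = v0^2 * sin^2(theta) / (2*g)
H = 60^2 * 1 / (2*10)
H = 3600 * 1 / 20
H = 3600 / 20
H = 180 m

180 m


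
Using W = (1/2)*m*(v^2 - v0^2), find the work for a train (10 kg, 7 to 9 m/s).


Given: m = 10 kg, v0 = 7 m/s, v = 9 m/s
Using W = (1/2)*m*(v^2 - v0^2)
v^2 = 9^2 = 81
v0^2 = 7^2 = 49
v^2 - v0^2 = 81 - 49 = 32
W = (1/2)*10*32 = 160 J

160 J


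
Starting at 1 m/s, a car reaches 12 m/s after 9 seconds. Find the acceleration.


Given: initial velocity v0 = 1 m/s, final velocity v = 12 m/s, time t = 9 s
Using a = (v - v0) / t
a = (12 - 1) / 9
a = 11 / 9
a = 11/9 m/s^2

11/9 m/s^2


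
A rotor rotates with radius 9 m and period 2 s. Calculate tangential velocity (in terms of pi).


Given: radius r = 9 m, period T = 2 s
Using v = 2*pi*r / T
v = 2*pi*9 / 2
v = 18*pi / 2
v = 9*pi m/s

9*pi m/s


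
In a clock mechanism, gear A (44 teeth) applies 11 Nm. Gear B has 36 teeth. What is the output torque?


Given: N1 = 44, N2 = 36, T1 = 11 Nm
Using T2/T1 = N2/N1
T2 = T1 * N2 / N1
T2 = 11 * 36 / 44
T2 = 396 / 44
T2 = 9 Nm

9 Nm


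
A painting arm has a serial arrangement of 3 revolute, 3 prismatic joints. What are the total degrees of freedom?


Given: serial robot with 3 revolute, 3 prismatic joints
DOF contribution per joint type: revolute=1, prismatic=1, spherical=3, fixed=0
DOF = 3*1 + 3*1
DOF = 6

6


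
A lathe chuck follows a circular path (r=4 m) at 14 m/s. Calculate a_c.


Given: v = 14 m/s, r = 4 m
Using a_c = v^2 / r
a_c = 14^2 / 4
a_c = 196 / 4
a_c = 49 m/s^2

49 m/s^2


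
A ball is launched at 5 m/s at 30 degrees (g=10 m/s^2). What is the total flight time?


Given: v0 = 5 m/s, theta = 30 deg, g = 10 m/s^2
sin(30) = 1/2
Using T = 2*v0*sin(theta) / g
T = 2*5*1/2 / 10
T = 5 / 10
T = 1/2 s

1/2 s


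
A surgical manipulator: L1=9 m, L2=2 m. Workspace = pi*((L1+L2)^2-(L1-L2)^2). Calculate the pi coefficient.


Given: L1 = 9, L2 = 2
(L1+L2)^2 = (11)^2 = 121
(L1-L2)^2 = (7)^2 = 49
Difference = 121 - 49 = 72
This equals 4*L1*L2 = 4*9*2 = 72
Workspace area = 72*pi

72


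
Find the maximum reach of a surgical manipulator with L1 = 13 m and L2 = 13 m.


Given: L1 = 13 m, L2 = 13 m
For a 2-link planar arm, max reach = L1 + L2 (fully extended)
Max reach = 13 + 13
Max reach = 26 m

26 m


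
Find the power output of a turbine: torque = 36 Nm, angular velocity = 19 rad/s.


Given: tau = 36 Nm, omega = 19 rad/s
Using P = tau * omega
P = 36 * 19
P = 684 W

684 W


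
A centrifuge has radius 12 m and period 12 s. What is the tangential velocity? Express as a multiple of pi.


Given: radius r = 12 m, period T = 12 s
Using v = 2*pi*r / T
v = 2*pi*12 / 12
v = 24*pi / 12
v = 2*pi m/s

2*pi m/s


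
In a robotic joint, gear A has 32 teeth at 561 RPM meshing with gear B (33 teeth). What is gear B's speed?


Given: N1 = 32 teeth, w1 = 561 RPM, N2 = 33 teeth
Using N1*w1 = N2*w2
w2 = N1*w1 / N2
w2 = 32*561 / 33
w2 = 17952 / 33
w2 = 544 RPM

544 RPM


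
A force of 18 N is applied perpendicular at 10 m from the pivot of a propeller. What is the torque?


Given: F = 18 N, r = 10 m, angle = 90 deg (perpendicular)
Using tau = F * r * sin(90)
sin(90) = 1
tau = 18 * 10 * 1
tau = 180 Nm

180 Nm


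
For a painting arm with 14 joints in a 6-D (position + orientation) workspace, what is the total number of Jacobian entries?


Given: task space dimension = 6, joints = 14
Jacobian is a 6 x 14 matrix
Total entries = rows * columns
Total = 6 * 14
Total = 84

84


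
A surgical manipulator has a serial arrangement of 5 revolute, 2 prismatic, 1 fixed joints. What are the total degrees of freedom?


Given: serial robot with 5 revolute, 2 prismatic, 1 fixed joints
DOF contribution per joint type: revolute=1, prismatic=1, spherical=3, fixed=0
DOF = 5*1 + 2*1 + 1*0
DOF = 7

7


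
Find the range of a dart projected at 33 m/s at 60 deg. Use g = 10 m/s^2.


Given: v0 = 33 m/s, theta = 60 deg, g = 10 m/s^2
sin(2*60) = sin(120) = sqrt(3)/2
Using R = v0^2 * sin(2*theta) / g
R = 33^2 * (sqrt(3)/2) / 10
R = 1089 * sqrt(3) / 20
R = 1089/20*sqrt(3) m

1089/20*sqrt(3) m


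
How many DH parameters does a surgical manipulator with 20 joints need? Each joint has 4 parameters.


Given: 20 joints, 4 DH parameters per joint (d, theta, a, alpha)
Total DH parameters = number_of_joints * 4
Total = 20 * 4
Total = 80

80


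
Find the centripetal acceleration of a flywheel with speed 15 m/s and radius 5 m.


Given: v = 15 m/s, r = 5 m
Using a_c = v^2 / r
a_c = 15^2 / 5
a_c = 225 / 5
a_c = 45 m/s^2

45 m/s^2


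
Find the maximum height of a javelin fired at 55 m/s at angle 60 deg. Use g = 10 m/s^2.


Given: v0 = 55 m/s, theta = 60 deg, g = 10 m/s^2
sin^2(60) = 3/4
Using H = v0^2 * sin^2(theta) / (2*g)
H = 55^2 * 3/4 / (2*10)
H = 3025 * 3/4 / 20
H = 9075/4 / 20
H = 1815/16 m

1815/16 m


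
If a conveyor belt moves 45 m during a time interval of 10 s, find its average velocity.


Given: distance d = 45 m, time t = 10 s
Using v = d / t
v = 45 / 10
v = 9/2 m/s

9/2 m/s


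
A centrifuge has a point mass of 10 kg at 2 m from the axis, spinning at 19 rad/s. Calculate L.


Given: m = 10 kg, r = 2 m, omega = 19 rad/s
For a point mass: I = m*r^2
I = 10*2^2 = 10*4 = 40
L = I*omega = 40*19
L = 760 kg*m^2/s

760 kg*m^2/s


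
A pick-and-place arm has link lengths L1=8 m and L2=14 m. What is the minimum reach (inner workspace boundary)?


Given: L1 = 8 m, L2 = 14 m
For a 2-link planar arm, min reach = |L1 - L2| (second link folded back)
Min reach = |8 - 14|
Min reach = 6 m

6 m


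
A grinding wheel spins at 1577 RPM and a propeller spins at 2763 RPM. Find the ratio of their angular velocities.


Given: RPM_A = 1577, RPM_B = 2763
omega = 2*pi*RPM/60, so omega_A/omega_B = RPM_A / RPM_B
omega_A/omega_B = 1577 / 2763
omega_A/omega_B = 1577/2763

1577/2763


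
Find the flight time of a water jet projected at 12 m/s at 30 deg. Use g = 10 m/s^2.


Given: v0 = 12 m/s, theta = 30 deg, g = 10 m/s^2
sin(30) = 1/2
Using T = 2*v0*sin(theta) / g
T = 2*12*1/2 / 10
T = 12 / 10
T = 6/5 s

6/5 s


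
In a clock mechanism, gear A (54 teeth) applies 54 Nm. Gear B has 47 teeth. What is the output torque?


Given: N1 = 54, N2 = 47, T1 = 54 Nm
Using T2/T1 = N2/N1
T2 = T1 * N2 / N1
T2 = 54 * 47 / 54
T2 = 2538 / 54
T2 = 47 Nm

47 Nm


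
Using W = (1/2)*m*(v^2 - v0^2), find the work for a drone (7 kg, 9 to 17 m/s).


Given: m = 7 kg, v0 = 9 m/s, v = 17 m/s
Using W = (1/2)*m*(v^2 - v0^2)
v^2 = 17^2 = 289
v0^2 = 9^2 = 81
v^2 - v0^2 = 289 - 81 = 208
W = (1/2)*7*208 = 728 J

728 J


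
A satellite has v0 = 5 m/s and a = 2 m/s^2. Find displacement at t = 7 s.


Given: v0 = 5 m/s, a = 2 m/s^2, t = 7 s
Using s = v0*t + (1/2)*a*t^2
s = 5*7 + (1/2)*2*7^2
s = 35 + (1/2)*98
s = 35 + 49
s = 84

84 m


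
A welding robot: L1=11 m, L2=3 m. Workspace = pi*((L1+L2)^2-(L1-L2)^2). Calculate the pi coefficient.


Given: L1 = 11, L2 = 3
(L1+L2)^2 = (14)^2 = 196
(L1-L2)^2 = (8)^2 = 64
Difference = 196 - 64 = 132
This equals 4*L1*L2 = 4*11*3 = 132
Workspace area = 132*pi

132


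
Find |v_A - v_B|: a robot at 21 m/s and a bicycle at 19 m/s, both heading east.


Given: v_A = 21 m/s east, v_B = 19 m/s east
Both move in the same direction; relative speed = |v_A - v_B|
|21 - 19| = |2|
= 2 m/s

2 m/s


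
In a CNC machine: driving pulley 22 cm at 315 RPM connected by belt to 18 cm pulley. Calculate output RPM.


Given: D1 = 22 cm, w1 = 315 RPM, D2 = 18 cm
Using D1*w1 = D2*w2
w2 = D1*w1 / D2
w2 = 22*315 / 18
w2 = 6930 / 18
w2 = 385 RPM

385 RPM


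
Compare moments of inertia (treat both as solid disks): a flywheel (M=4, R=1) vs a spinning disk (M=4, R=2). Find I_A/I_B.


Given: M1=4 kg, R1=1 m, M2=4 kg, R2=2 m
For a disk: I = (1/2)*M*R^2, so I_A/I_B = (M1*R1^2)/(M2*R2^2)
M1*R1^2 = 4*1 = 4
M2*R2^2 = 4*4 = 16
I_A/I_B = 4/16 = 1/4

1/4


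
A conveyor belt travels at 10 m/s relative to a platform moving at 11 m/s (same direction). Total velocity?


Given: object velocity = 10 m/s, platform velocity = 11 m/s (same direction)
Using classical velocity addition: v_total = v_object + v_platform
v_total = 10 + 11
v_total = 21 m/s

21 m/s


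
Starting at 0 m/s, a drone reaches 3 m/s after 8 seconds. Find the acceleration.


Given: initial velocity v0 = 0 m/s, final velocity v = 3 m/s, time t = 8 s
Using a = (v - v0) / t
a = (3 - 0) / 8
a = 3 / 8
a = 3/8 m/s^2

3/8 m/s^2


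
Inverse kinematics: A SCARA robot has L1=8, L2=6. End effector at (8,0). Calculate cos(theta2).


Given: L1 = 8, L2 = 6, target (x, y) = (8, 0)
Using cos(theta2) = (x^2 + y^2 - L1^2 - L2^2) / (2*L1*L2)
x^2 + y^2 = 8^2 + 0 = 64
L1^2 + L2^2 = 64 + 36 = 100
Numerator = 64 - 100 = -36
Denominator = 2*8*6 = 96
cos(theta2) = -36/96 = -3/8

-3/8


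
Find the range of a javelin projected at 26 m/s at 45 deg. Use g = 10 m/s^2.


Given: v0 = 26 m/s, theta = 45 deg, g = 10 m/s^2
sin(2*45) = sin(90) = 1
Using R = v0^2 * sin(2*theta) / g
R = 26^2 * 1 / 10
R = 676 / 10
R = 338/5 m

338/5 m


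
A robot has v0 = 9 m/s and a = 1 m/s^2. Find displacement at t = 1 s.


Given: v0 = 9 m/s, a = 1 m/s^2, t = 1 s
Using s = v0*t + (1/2)*a*t^2
s = 9*1 + (1/2)*1*1^2
s = 9 + (1/2)*1
s = 9 + 1/2
s = 19/2

19/2 m


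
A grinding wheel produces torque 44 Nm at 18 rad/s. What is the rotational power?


Given: tau = 44 Nm, omega = 18 rad/s
Using P = tau * omega
P = 44 * 18
P = 792 W

792 W


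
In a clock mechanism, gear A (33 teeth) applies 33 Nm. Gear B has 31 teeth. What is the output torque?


Given: N1 = 33, N2 = 31, T1 = 33 Nm
Using T2/T1 = N2/N1
T2 = T1 * N2 / N1
T2 = 33 * 31 / 33
T2 = 1023 / 33
T2 = 31 Nm

31 Nm


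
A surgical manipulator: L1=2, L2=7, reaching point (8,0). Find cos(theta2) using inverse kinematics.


Given: L1 = 2, L2 = 7, target (x, y) = (8, 0)
Using cos(theta2) = (x^2 + y^2 - L1^2 - L2^2) / (2*L1*L2)
x^2 + y^2 = 8^2 + 0 = 64
L1^2 + L2^2 = 4 + 49 = 53
Numerator = 64 - 53 = 11
Denominator = 2*2*7 = 28
cos(theta2) = 11/28 = 11/28

11/28


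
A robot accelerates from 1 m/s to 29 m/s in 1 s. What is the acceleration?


Given: initial velocity v0 = 1 m/s, final velocity v = 29 m/s, time t = 1 s
Using a = (v - v0) / t
a = (29 - 1) / 1
a = 28 / 1
a = 28 m/s^2

28 m/s^2


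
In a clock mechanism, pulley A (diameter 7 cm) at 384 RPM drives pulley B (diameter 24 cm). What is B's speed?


Given: D1 = 7 cm, w1 = 384 RPM, D2 = 24 cm
Using D1*w1 = D2*w2
w2 = D1*w1 / D2
w2 = 7*384 / 24
w2 = 2688 / 24
w2 = 112 RPM

112 RPM


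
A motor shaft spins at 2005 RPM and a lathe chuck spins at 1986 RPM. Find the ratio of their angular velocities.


Given: RPM_A = 2005, RPM_B = 1986
omega = 2*pi*RPM/60, so omega_A/omega_B = RPM_A / RPM_B
omega_A/omega_B = 2005 / 1986
omega_A/omega_B = 2005/1986

2005/1986


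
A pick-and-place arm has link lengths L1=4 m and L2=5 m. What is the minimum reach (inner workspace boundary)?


Given: L1 = 4 m, L2 = 5 m
For a 2-link planar arm, min reach = |L1 - L2| (second link folded back)
Min reach = |4 - 5|
Min reach = 1 m

1 m


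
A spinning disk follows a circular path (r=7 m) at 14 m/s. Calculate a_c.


Given: v = 14 m/s, r = 7 m
Using a_c = v^2 / r
a_c = 14^2 / 7
a_c = 196 / 7
a_c = 28 m/s^2

28 m/s^2


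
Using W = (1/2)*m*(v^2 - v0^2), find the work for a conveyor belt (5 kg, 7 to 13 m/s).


Given: m = 5 kg, v0 = 7 m/s, v = 13 m/s
Using W = (1/2)*m*(v^2 - v0^2)
v^2 = 13^2 = 169
v0^2 = 7^2 = 49
v^2 - v0^2 = 169 - 49 = 120
W = (1/2)*5*120 = 300 J

300 J


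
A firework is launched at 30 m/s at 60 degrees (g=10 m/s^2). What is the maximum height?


Given: v0 = 30 m/s, theta = 60 deg, g = 10 m/s^2
sin^2(60) = 3/4
Using H = v0^2 * sin^2(theta) / (2*g)
H = 30^2 * 3/4 / (2*10)
H = 900 * 3/4 / 20
H = 675 / 20
H = 135/4 m

135/4 m


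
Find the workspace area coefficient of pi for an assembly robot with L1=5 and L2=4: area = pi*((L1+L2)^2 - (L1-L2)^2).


Given: L1 = 5, L2 = 4
(L1+L2)^2 = (9)^2 = 81
(L1-L2)^2 = (1)^2 = 1
Difference = 81 - 1 = 80
This equals 4*L1*L2 = 4*5*4 = 80
Workspace area = 80*pi

80


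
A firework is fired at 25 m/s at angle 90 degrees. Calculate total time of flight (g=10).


Given: v0 = 25 m/s, theta = 90 deg, g = 10 m/s^2
sin(90) = 1
Using T = 2*v0*sin(theta) / g
T = 2*25*1 / 10
T = 50 / 10
T = 5 s

5 s


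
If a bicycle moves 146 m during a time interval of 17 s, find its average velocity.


Given: distance d = 146 m, time t = 17 s
Using v = d / t
v = 146 / 17
v = 146/17 m/s

146/17 m/s


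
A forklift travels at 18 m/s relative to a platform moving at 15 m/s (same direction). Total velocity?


Given: object velocity = 18 m/s, platform velocity = 15 m/s (same direction)
Using classical velocity addition: v_total = v_object + v_platform
v_total = 18 + 15
v_total = 33 m/s

33 m/s


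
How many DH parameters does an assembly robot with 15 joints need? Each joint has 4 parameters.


Given: 15 joints, 4 DH parameters per joint (d, theta, a, alpha)
Total DH parameters = number_of_joints * 4
Total = 15 * 4
Total = 60

60


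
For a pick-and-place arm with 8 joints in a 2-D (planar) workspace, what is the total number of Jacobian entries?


Given: task space dimension = 2, joints = 8
Jacobian is a 2 x 8 matrix
Total entries = rows * columns
Total = 2 * 8
Total = 16

16


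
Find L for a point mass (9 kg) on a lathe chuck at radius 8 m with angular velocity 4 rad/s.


Given: m = 9 kg, r = 8 m, omega = 4 rad/s
For a point mass: I = m*r^2
I = 9*8^2 = 9*64 = 576
L = I*omega = 576*4
L = 2304 kg*m^2/s

2304 kg*m^2/s


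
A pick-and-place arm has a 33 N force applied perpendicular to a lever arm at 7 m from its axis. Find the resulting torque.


Given: F = 33 N, r = 7 m, angle = 90 deg (perpendicular)
Using tau = F * r * sin(90)
sin(90) = 1
tau = 33 * 7 * 1
tau = 231 Nm

231 Nm
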